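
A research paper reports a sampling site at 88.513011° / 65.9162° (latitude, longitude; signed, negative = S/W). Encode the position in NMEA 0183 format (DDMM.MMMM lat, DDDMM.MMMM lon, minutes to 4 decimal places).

Lat: 88° + 0.513011 × 60 = 88° 30.780660′
λ: 65° + 0.916200 × 60 = 65° 54.972000′

8830.7807,N / 06554.9720,E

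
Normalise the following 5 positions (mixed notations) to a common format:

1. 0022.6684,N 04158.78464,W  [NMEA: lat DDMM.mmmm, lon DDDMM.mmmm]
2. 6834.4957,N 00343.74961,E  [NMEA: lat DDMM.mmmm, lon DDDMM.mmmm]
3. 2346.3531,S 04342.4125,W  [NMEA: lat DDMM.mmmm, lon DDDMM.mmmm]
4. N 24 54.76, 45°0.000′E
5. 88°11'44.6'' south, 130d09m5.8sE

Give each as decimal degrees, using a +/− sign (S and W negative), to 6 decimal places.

Point 1:
  Latitude: degrees = first 2 digits = 0, minutes = 22.6684; 0 + 22.6684/60 = 0.3778067
  N ⇒ keep positive
  λ: degrees = first 3 digits = 41, minutes = 58.78464; 41 + 58.78464/60 = 41.9797440
  hemisphere W, so the sign is −
Point 2:
  Lat: degrees = first 2 digits = 68, minutes = 34.4957; 68 + 34.4957/60 = 68.5749283
  N → positive
  Lon: split at 3 digits → 003° and 43.74961′; 3 + 43.74961/60 = 3.7291602
  E ⇒ keep positive
Point 3:
  Lat: split at 2 digits → 23° and 46.3531′; 23 + 46.3531/60 = 23.7725517
  S → negative
  Longitude: split at 3 digits → 043° and 42.4125′; 43 + 42.4125/60 = 43.7068750
  hemisphere W, so the sign is −
Point 4:
  φ: 54.76′ = 0.912667°; total 24.9126667
  N → positive
  Lon: 0′ = 0.000000°; total 45.0000000
  E → positive
Point 5:
  Lat: 88 + 11/60 + 44.6/3600 = 88.1957222
  hemisphere S, so the sign is −
  Lon: 130° + 9/60 + 5.8/3600 = 130 + 0.150000 + 0.001611 = 130.1516111
  E → positive

1. 0.377807, -41.979744
2. 68.574928, 3.729160
3. -23.772552, -43.706875
4. 24.912667, 45.000000
5. -88.195722, 130.151611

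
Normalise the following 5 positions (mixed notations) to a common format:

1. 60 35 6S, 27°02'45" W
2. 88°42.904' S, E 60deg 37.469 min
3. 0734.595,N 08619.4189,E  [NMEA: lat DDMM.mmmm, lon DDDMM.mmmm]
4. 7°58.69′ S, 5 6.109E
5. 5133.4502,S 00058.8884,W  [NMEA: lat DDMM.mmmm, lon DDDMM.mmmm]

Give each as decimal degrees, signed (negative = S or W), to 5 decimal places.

Point 1:
  Latitude: 60 + 35/60 + 6/3600 = 60.585000
  S → negative
  λ: 27 + 2/60 + 45/3600 = 27.045833
  hemisphere W, so the sign is −
Point 2:
  φ: 88 + 42.904/60 = 88.715067
  hemisphere S, so the sign is −
  λ: 37.469′ = 0.624483°; total 60.624483
  E ⇒ keep positive
Point 3:
  Latitude: split at 2 digits → 07° and 34.595′; 7 + 34.595/60 = 7.576583
  N ⇒ keep positive
  Lon: degrees = first 3 digits = 86, minutes = 19.4189; 86 + 19.4189/60 = 86.323648
  E → positive
Point 4:
  Latitude: 58.69′ = 0.978167°; total 7.978167
  S → negative
  Lon: 5 + 6.109/60 = 5.101817
  E → positive
Point 5:
  Latitude: degrees = first 2 digits = 51, minutes = 33.4502; 51 + 33.4502/60 = 51.557503
  S → negative
  Lon: split at 3 digits → 000° and 58.8884′; 0 + 58.8884/60 = 0.981473
  hemisphere W, so the sign is −

1. -60.58500, -27.04583
2. -88.71507, 60.62448
3. 7.57658, 86.32365
4. -7.97817, 5.10182
5. -51.55750, -0.98147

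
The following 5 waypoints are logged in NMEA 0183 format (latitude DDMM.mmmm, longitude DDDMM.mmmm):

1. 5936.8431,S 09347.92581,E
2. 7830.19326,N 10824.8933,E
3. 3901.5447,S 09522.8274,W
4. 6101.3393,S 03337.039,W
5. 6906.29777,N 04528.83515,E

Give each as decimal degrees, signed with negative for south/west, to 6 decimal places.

Point 1:
  φ: degrees = first 2 digits = 59, minutes = 36.8431; 59 + 36.8431/60 = 59.6140517
  S → negative
  Longitude: degrees = first 3 digits = 93, minutes = 47.92581; 93 + 47.92581/60 = 93.7987635
  E ⇒ keep positive
Point 2:
  φ: split at 2 digits → 78° and 30.19326′; 78 + 30.19326/60 = 78.5032210
  N → positive
  Longitude: degrees = first 3 digits = 108, minutes = 24.8933; 108 + 24.8933/60 = 108.4148883
  E ⇒ keep positive
Point 3:
  Lat: degrees = first 2 digits = 39, minutes = 1.5447; 39 + 1.5447/60 = 39.0257450
  S ⇒ negate
  Longitude: degrees = first 3 digits = 95, minutes = 22.8274; 95 + 22.8274/60 = 95.3804567
  W → negative
Point 4:
  φ: split at 2 digits → 61° and 1.3393′; 61 + 1.3393/60 = 61.0223217
  hemisphere S, so the sign is −
  λ: split at 3 digits → 033° and 37.039′; 33 + 37.039/60 = 33.6173167
  hemisphere W, so the sign is −
Point 5:
  Lat: degrees = first 2 digits = 69, minutes = 6.29777; 69 + 6.29777/60 = 69.1049628
  N ⇒ keep positive
  λ: degrees = first 3 digits = 45, minutes = 28.83515; 45 + 28.83515/60 = 45.4805858
  E → positive

1. -59.614052, 93.798764
2. 78.503221, 108.414888
3. -39.025745, -95.380457
4. -61.022322, -33.617317
5. 69.104963, 45.480586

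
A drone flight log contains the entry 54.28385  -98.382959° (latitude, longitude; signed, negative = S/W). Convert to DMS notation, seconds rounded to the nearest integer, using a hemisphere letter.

54°17′2″ N, 98°22′59″ W

Latitude: 0.283850 × 60 = 17.03100′ → 17′, remainder × 60 = 1.86″
Longitude is negative → W; |value| = 98.382959
Longitude: 0.382959 × 60 = 22.97754′ → 22′, remainder × 60 = 58.65″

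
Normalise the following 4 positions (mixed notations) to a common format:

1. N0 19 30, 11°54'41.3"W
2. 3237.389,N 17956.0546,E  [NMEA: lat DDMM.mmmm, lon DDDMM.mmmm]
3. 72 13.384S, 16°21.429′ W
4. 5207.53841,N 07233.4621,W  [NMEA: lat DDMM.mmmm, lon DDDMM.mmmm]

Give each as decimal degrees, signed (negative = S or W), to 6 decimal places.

1. 0.325000, -11.911472
2. 32.623150, 179.934243
3. -72.223067, -16.357150
4. 52.125640, -72.557702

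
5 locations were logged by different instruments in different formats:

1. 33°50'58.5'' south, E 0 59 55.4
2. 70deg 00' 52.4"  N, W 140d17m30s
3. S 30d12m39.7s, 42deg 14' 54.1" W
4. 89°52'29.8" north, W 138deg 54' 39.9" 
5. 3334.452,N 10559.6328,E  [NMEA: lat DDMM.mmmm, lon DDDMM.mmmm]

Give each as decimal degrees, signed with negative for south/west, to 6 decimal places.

1. -33.849583, 0.998722
2. 70.014556, -140.291667
3. -30.211028, -42.248361
4. 89.874944, -138.911083
5. 33.574200, 105.993880

Point 1:
  φ: 33° + 50/60 + 58.5/3600 = 33 + 0.833333 + 0.016250 = 33.8495833
  S → negative
  Lon: 0° + 59/60 + 55.4/3600 = 0 + 0.983333 + 0.015389 = 0.9987222
  E ⇒ keep positive
Point 2:
  Latitude: 70 + 0/60 + 52.4/3600 = 70.0145556
  N → positive
  Lon: 140° + 17/60 + 30/3600 = 140 + 0.283333 + 0.008333 = 140.2916667
  hemisphere W, so the sign is −
Point 3:
  Lat: 30° + 12/60 + 39.7/3600 = 30 + 0.200000 + 0.011028 = 30.2110278
  S → negative
  Lon: 42 + 14/60 + 54.1/3600 = 42.2483611
  hemisphere W, so the sign is −
Point 4:
  Latitude: 52′ + 29.8″ = 52.49667′; 89 + 52.49667/60 = 89.8749444
  N ⇒ keep positive
  Lon: 138 + 54/60 + 39.9/3600 = 138.9110833
  W → negative
Point 5:
  Latitude: degrees = first 2 digits = 33, minutes = 34.452; 33 + 34.452/60 = 33.5742000
  N → positive
  Lon: degrees = first 3 digits = 105, minutes = 59.6328; 105 + 59.6328/60 = 105.9938800
  E ⇒ keep positive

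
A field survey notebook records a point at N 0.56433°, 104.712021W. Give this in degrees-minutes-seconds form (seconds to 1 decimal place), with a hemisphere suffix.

Lat: 0.564330 × 60 = 33.85980′ → 33′, remainder × 60 = 51.588″
λ: 0.712021° → 42.72126′; 0.72126 × 60 = 43.276″

0°33′51.6″ N, 104°42′43.3″ W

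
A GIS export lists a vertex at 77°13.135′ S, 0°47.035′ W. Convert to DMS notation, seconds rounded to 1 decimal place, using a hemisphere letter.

77°13′8.1″ S, 0°47′2.1″ W

φ: fractional minutes 0.13500 × 60 = 8.100″
Lon: 47.03500′ → 47′ and 0.03500 × 60 = 2.100″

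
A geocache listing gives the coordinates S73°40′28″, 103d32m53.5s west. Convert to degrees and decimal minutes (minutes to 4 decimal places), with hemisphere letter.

Latitude: seconds/60 = 0.46667; minutes = 40 + 0.46667 = 40.466667
Lon: seconds/60 = 0.89167; minutes = 32 + 0.89167 = 32.891667

73° 40.4667′ S, 103° 32.8917′ W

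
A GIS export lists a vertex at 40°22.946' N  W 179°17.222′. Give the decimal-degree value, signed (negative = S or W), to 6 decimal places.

40.382433, -179.287033

Lat: 40 + 22.946/60 = 40.3824333
N ⇒ keep positive
λ: 17.222′ = 0.287033°; total 179.2870333
W → negative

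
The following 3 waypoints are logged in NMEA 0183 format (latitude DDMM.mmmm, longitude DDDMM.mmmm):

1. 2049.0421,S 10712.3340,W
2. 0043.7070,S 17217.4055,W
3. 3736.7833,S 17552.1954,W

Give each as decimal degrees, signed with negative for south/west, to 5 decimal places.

Point 1:
  Latitude: degrees = first 2 digits = 20, minutes = 49.0421; 20 + 49.0421/60 = 20.817368
  hemisphere S, so the sign is −
  λ: split at 3 digits → 107° and 12.334′; 107 + 12.334/60 = 107.205567
  hemisphere W, so the sign is −
Point 2:
  Latitude: degrees = first 2 digits = 0, minutes = 43.707; 0 + 43.707/60 = 0.728450
  hemisphere S, so the sign is −
  Longitude: split at 3 digits → 172° and 17.4055′; 172 + 17.4055/60 = 172.290092
  W → negative
Point 3:
  φ: split at 2 digits → 37° and 36.7833′; 37 + 36.7833/60 = 37.613055
  S → negative
  λ: degrees = first 3 digits = 175, minutes = 52.1954; 175 + 52.1954/60 = 175.869923
  W → negative

1. -20.81737, -107.20557
2. -0.72845, -172.29009
3. -37.61306, -175.86992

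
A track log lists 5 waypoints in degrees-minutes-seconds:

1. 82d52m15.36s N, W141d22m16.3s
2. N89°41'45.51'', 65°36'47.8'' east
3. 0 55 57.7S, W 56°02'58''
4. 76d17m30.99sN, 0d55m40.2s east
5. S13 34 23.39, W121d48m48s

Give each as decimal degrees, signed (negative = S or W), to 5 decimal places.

Point 1:
  φ: 82° + 52/60 + 15.36/3600 = 82 + 0.866667 + 0.004267 = 82.870933
  N → positive
  λ: 141 + 22/60 + 16.3/3600 = 141.371194
  hemisphere W, so the sign is −
Point 2:
  Lat: 89° + 41/60 + 45.51/3600 = 89 + 0.683333 + 0.012642 = 89.695975
  N → positive
  Lon: 65° + 36/60 + 47.8/3600 = 65 + 0.600000 + 0.013278 = 65.613278
  E → positive
Point 3:
  Latitude: 0° + 55/60 + 57.7/3600 = 0 + 0.916667 + 0.016028 = 0.932694
  S → negative
  Longitude: 2′ + 58″ = 2.96667′; 56 + 2.96667/60 = 56.049444
  hemisphere W, so the sign is −
Point 4:
  φ: 76° + 17/60 + 30.99/3600 = 76 + 0.283333 + 0.008608 = 76.291942
  N → positive
  λ: 0° + 55/60 + 40.2/3600 = 0 + 0.916667 + 0.011167 = 0.927833
  E → positive
Point 5:
  Lat: 13° + 34/60 + 23.39/3600 = 13 + 0.566667 + 0.006497 = 13.573164
  S → negative
  λ: 121 + 48/60 + 48/3600 = 121.813333
  W → negative

1. 82.87093, -141.37119
2. 89.69598, 65.61328
3. -0.93269, -56.04944
4. 76.29194, 0.92783
5. -13.57316, -121.81333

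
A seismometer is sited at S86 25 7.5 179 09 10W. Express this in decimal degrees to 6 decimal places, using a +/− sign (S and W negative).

Latitude: 86° + 25/60 + 7.5/3600 = 86 + 0.416667 + 0.002083 = 86.4187500
S ⇒ negate
Longitude: 179° + 9/60 + 10/3600 = 179 + 0.150000 + 0.002778 = 179.1527778
hemisphere W, so the sign is −

-86.418750, -179.152778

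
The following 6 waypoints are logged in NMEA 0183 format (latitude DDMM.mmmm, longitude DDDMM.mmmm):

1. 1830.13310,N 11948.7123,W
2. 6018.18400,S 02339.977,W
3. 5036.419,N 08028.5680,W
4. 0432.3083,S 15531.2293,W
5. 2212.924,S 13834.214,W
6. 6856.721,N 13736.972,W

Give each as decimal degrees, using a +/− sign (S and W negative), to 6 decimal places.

Point 1:
  Lat: split at 2 digits → 18° and 30.1331′; 18 + 30.1331/60 = 18.5022183
  N ⇒ keep positive
  Longitude: degrees = first 3 digits = 119, minutes = 48.7123; 119 + 48.7123/60 = 119.8118717
  W → negative
Point 2:
  Lat: degrees = first 2 digits = 60, minutes = 18.184; 60 + 18.184/60 = 60.3030667
  S → negative
  Lon: degrees = first 3 digits = 23, minutes = 39.977; 23 + 39.977/60 = 23.6662833
  hemisphere W, so the sign is −
Point 3:
  Lat: split at 2 digits → 50° and 36.419′; 50 + 36.419/60 = 50.6069833
  N → positive
  λ: degrees = first 3 digits = 80, minutes = 28.568; 80 + 28.568/60 = 80.4761333
  W ⇒ negate
Point 4:
  φ: degrees = first 2 digits = 4, minutes = 32.3083; 4 + 32.3083/60 = 4.5384717
  S ⇒ negate
  Lon: degrees = first 3 digits = 155, minutes = 31.2293; 155 + 31.2293/60 = 155.5204883
  W ⇒ negate
Point 5:
  Latitude: split at 2 digits → 22° and 12.924′; 22 + 12.924/60 = 22.2154000
  S ⇒ negate
  Longitude: split at 3 digits → 138° and 34.214′; 138 + 34.214/60 = 138.5702333
  W → negative
Point 6:
  φ: split at 2 digits → 68° and 56.721′; 68 + 56.721/60 = 68.9453500
  N → positive
  Lon: degrees = first 3 digits = 137, minutes = 36.972; 137 + 36.972/60 = 137.6162000
  W → negative

1. 18.502218, -119.811872
2. -60.303067, -23.666283
3. 50.606983, -80.476133
4. -4.538472, -155.520488
5. -22.215400, -138.570233
6. 68.945350, -137.616200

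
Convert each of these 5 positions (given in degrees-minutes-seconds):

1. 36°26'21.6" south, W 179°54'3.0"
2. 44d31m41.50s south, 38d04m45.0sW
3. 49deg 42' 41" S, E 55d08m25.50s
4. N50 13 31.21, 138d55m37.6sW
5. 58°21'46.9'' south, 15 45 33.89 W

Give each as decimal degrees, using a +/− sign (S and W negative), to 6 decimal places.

Point 1:
  Latitude: 36 + 26/60 + 21.6/3600 = 36.4393333
  S → negative
  Lon: 54′ + 3″ = 54.05000′; 179 + 54.05000/60 = 179.9008333
  hemisphere W, so the sign is −
Point 2:
  Latitude: 44 + 31/60 + 41.5/3600 = 44.5281944
  S → negative
  Lon: 38 + 4/60 + 45/3600 = 38.0791667
  W → negative
Point 3:
  Lat: 42′ + 41″ = 42.68333′; 49 + 42.68333/60 = 49.7113889
  hemisphere S, so the sign is −
  λ: 55° + 8/60 + 25.5/3600 = 55 + 0.133333 + 0.007083 = 55.1404167
  E → positive
Point 4:
  φ: 50 + 13/60 + 31.21/3600 = 50.2253361
  N ⇒ keep positive
  λ: 138° + 55/60 + 37.6/3600 = 138 + 0.916667 + 0.010444 = 138.9271111
  W → negative
Point 5:
  Lat: 58 + 21/60 + 46.9/3600 = 58.3630278
  hemisphere S, so the sign is −
  Longitude: 15° + 45/60 + 33.89/3600 = 15 + 0.750000 + 0.009414 = 15.7594139
  hemisphere W, so the sign is −

1. -36.439333, -179.900833
2. -44.528194, -38.079167
3. -49.711389, 55.140417
4. 50.225336, -138.927111
5. -58.363028, -15.759414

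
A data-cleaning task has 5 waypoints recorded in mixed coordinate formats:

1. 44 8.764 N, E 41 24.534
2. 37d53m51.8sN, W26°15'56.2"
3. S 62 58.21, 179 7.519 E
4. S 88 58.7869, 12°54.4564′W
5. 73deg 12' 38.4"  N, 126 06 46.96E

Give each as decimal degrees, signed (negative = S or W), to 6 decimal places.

1. 44.146067, 41.408900
2. 37.897722, -26.265611
3. -62.970167, 179.125317
4. -88.979782, -12.907607
5. 73.210667, 126.113044

Point 1:
  φ: 8.764′ = 0.146067°; total 44.1460667
  N ⇒ keep positive
  Longitude: 24.534′ = 0.408900°; total 41.4089000
  E → positive
Point 2:
  φ: 53′ + 51.8″ = 53.86333′; 37 + 53.86333/60 = 37.8977222
  N → positive
  Lon: 26 + 15/60 + 56.2/3600 = 26.2656111
  hemisphere W, so the sign is −
Point 3:
  Latitude: 58.21′ = 0.970167°; total 62.9701667
  S ⇒ negate
  Lon: 7.519′ = 0.125317°; total 179.1253167
  E ⇒ keep positive
Point 4:
  Latitude: 58.7869′ = 0.979782°; total 88.9797817
  S ⇒ negate
  Longitude: 54.4564′ = 0.907607°; total 12.9076067
  hemisphere W, so the sign is −
Point 5:
  Lat: 73 + 12/60 + 38.4/3600 = 73.2106667
  N ⇒ keep positive
  Lon: 6′ + 46.96″ = 6.78267′; 126 + 6.78267/60 = 126.1130444
  E → positive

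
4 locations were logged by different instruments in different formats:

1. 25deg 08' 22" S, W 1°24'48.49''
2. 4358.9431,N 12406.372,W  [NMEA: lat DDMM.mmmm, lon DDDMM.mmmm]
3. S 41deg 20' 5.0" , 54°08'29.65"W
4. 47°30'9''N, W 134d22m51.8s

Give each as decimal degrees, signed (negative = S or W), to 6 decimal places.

Point 1:
  Lat: 25° + 8/60 + 22/3600 = 25 + 0.133333 + 0.006111 = 25.1394444
  S → negative
  Lon: 24′ + 48.49″ = 24.80817′; 1 + 24.80817/60 = 1.4134694
  W → negative
Point 2:
  φ: degrees = first 2 digits = 43, minutes = 58.9431; 43 + 58.9431/60 = 43.9823850
  N ⇒ keep positive
  Lon: degrees = first 3 digits = 124, minutes = 6.372; 124 + 6.372/60 = 124.1062000
  W → negative
Point 3:
  φ: 20′ + 5″ = 20.08333′; 41 + 20.08333/60 = 41.3347222
  S ⇒ negate
  Longitude: 8′ + 29.65″ = 8.49417′; 54 + 8.49417/60 = 54.1415694
  W → negative
Point 4:
  φ: 30′ + 9″ = 30.15000′; 47 + 30.15000/60 = 47.5025000
  N → positive
  λ: 134 + 22/60 + 51.8/3600 = 134.3810556
  hemisphere W, so the sign is −

1. -25.139444, -1.413469
2. 43.982385, -124.106200
3. -41.334722, -54.141569
4. 47.502500, -134.381056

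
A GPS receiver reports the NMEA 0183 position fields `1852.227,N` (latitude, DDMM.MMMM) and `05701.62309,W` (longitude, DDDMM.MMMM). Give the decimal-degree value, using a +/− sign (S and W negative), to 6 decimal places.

18.870450, -57.027052

Lat: split at 2 digits → 18° and 52.227′; 18 + 52.227/60 = 18.8704500
N → positive
Lon: split at 3 digits → 057° and 1.62309′; 57 + 1.62309/60 = 57.0270515
W ⇒ negate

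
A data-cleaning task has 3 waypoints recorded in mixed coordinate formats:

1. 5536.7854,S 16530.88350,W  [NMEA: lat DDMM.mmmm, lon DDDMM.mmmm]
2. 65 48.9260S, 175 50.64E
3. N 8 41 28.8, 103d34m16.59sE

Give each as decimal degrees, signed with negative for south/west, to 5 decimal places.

1. -55.61309, -165.51473
2. -65.81543, 175.84400
3. 8.69133, 103.57128

Point 1:
  Lat: degrees = first 2 digits = 55, minutes = 36.7854; 55 + 36.7854/60 = 55.613090
  S → negative
  Longitude: degrees = first 3 digits = 165, minutes = 30.8835; 165 + 30.8835/60 = 165.514725
  W → negative
Point 2:
  φ: 65 + 48.926/60 = 65.815433
  hemisphere S, so the sign is −
  Longitude: 175 + 50.64/60 = 175.844000
  E ⇒ keep positive
Point 3:
  φ: 41′ + 28.8″ = 41.48000′; 8 + 41.48000/60 = 8.691333
  N ⇒ keep positive
  λ: 103° + 34/60 + 16.59/3600 = 103 + 0.566667 + 0.004608 = 103.571275
  E ⇒ keep positive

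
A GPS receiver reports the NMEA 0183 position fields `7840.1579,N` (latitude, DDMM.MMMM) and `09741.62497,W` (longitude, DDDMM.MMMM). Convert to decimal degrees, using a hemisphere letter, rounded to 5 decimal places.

φ: degrees = first 2 digits = 78, minutes = 40.1579; 78 + 40.1579/60 = 78.669298
λ: degrees = first 3 digits = 97, minutes = 41.62497; 97 + 41.62497/60 = 97.693750

78.66930° N, 97.69375° W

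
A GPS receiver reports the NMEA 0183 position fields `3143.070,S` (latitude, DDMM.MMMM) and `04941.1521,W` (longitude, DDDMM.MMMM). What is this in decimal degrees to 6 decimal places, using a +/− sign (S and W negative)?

-31.717833, -49.685868

Latitude: split at 2 digits → 31° and 43.07′; 31 + 43.07/60 = 31.7178333
S → negative
λ: split at 3 digits → 049° and 41.1521′; 49 + 41.1521/60 = 49.6858683
W ⇒ negate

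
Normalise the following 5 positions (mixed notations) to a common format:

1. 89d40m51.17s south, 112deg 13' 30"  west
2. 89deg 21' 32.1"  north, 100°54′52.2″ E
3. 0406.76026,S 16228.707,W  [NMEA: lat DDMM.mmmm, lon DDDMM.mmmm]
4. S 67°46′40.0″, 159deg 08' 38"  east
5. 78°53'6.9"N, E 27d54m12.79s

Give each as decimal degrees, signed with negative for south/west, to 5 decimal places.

1. -89.68088, -112.22500
2. 89.35892, 100.91450
3. -4.11267, -162.47845
4. -67.77778, 159.14389
5. 78.88525, 27.90355

Point 1:
  Lat: 89° + 40/60 + 51.17/3600 = 89 + 0.666667 + 0.014214 = 89.680881
  S ⇒ negate
  λ: 13′ + 30″ = 13.50000′; 112 + 13.50000/60 = 112.225000
  W ⇒ negate
Point 2:
  φ: 89° + 21/60 + 32.1/3600 = 89 + 0.350000 + 0.008917 = 89.358917
  N ⇒ keep positive
  Lon: 100° + 54/60 + 52.2/3600 = 100 + 0.900000 + 0.014500 = 100.914500
  E ⇒ keep positive
Point 3:
  φ: degrees = first 2 digits = 4, minutes = 6.76026; 4 + 6.76026/60 = 4.112671
  S ⇒ negate
  λ: degrees = first 3 digits = 162, minutes = 28.707; 162 + 28.707/60 = 162.478450
  hemisphere W, so the sign is −
Point 4:
  Latitude: 67° + 46/60 + 40/3600 = 67 + 0.766667 + 0.011111 = 67.777778
  S → negative
  Lon: 8′ + 38″ = 8.63333′; 159 + 8.63333/60 = 159.143889
  E ⇒ keep positive
Point 5:
  Lat: 78° + 53/60 + 6.9/3600 = 78 + 0.883333 + 0.001917 = 78.885250
  N ⇒ keep positive
  Lon: 27° + 54/60 + 12.79/3600 = 27 + 0.900000 + 0.003553 = 27.903553
  E ⇒ keep positive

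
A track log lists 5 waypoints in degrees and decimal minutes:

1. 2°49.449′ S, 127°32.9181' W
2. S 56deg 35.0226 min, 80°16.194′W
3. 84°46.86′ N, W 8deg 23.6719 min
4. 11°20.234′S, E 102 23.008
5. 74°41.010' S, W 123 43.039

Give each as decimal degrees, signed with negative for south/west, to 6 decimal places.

Point 1:
  Latitude: 2 + 49.449/60 = 2.8241500
  S ⇒ negate
  λ: 32.9181′ = 0.548635°; total 127.5486350
  W → negative
Point 2:
  φ: 56 + 35.0226/60 = 56.5837100
  S ⇒ negate
  Lon: 80 + 16.194/60 = 80.2699000
  hemisphere W, so the sign is −
Point 3:
  Latitude: 46.86′ = 0.781000°; total 84.7810000
  N → positive
  λ: 23.6719′ = 0.394532°; total 8.3945317
  W ⇒ negate
Point 4:
  Lat: 11 + 20.234/60 = 11.3372333
  S ⇒ negate
  Longitude: 23.008′ = 0.383467°; total 102.3834667
  E ⇒ keep positive
Point 5:
  Lat: 74 + 41.01/60 = 74.6835000
  S → negative
  λ: 123 + 43.039/60 = 123.7173167
  W → negative

1. -2.824150, -127.548635
2. -56.583710, -80.269900
3. 84.781000, -8.394532
4. -11.337233, 102.383467
5. -74.683500, -123.717317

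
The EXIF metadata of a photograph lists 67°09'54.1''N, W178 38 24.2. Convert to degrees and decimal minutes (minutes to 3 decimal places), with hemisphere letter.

67° 9.902′ N, 178° 38.403′ W

φ: seconds/60 = 0.90167; minutes = 9 + 0.90167 = 9.90167
Lon: 38 + 24.2/60 = 38.40333′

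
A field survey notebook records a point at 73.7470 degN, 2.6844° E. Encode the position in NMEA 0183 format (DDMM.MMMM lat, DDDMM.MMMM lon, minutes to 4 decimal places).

7344.8200,N / 00241.0640,E

Lat: 73° + 0.747000 × 60 = 73° 44.820000′
Lon: minutes = (2.684400 − 2) × 60 = 41.064000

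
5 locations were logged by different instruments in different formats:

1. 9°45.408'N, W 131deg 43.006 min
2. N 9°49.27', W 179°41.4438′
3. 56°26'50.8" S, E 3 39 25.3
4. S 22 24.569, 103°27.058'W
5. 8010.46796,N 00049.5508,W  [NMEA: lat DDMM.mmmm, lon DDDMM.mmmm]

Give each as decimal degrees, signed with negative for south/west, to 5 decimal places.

1. 9.75680, -131.71677
2. 9.82117, -179.69073
3. -56.44744, 3.65703
4. -22.40948, -103.45097
5. 80.17447, -0.82585

Point 1:
  Lat: 45.408′ = 0.756800°; total 9.756800
  N ⇒ keep positive
  Longitude: 131 + 43.006/60 = 131.716767
  hemisphere W, so the sign is −
Point 2:
  Lat: 49.27′ = 0.821167°; total 9.821167
  N ⇒ keep positive
  Longitude: 179 + 41.4438/60 = 179.690730
  W → negative
Point 3:
  Lat: 56° + 26/60 + 50.8/3600 = 56 + 0.433333 + 0.014111 = 56.447444
  S → negative
  Lon: 39′ + 25.3″ = 39.42167′; 3 + 39.42167/60 = 3.657028
  E → positive
Point 4:
  Lat: 22 + 24.569/60 = 22.409483
  S ⇒ negate
  λ: 27.058′ = 0.450967°; total 103.450967
  hemisphere W, so the sign is −
Point 5:
  Latitude: degrees = first 2 digits = 80, minutes = 10.46796; 80 + 10.46796/60 = 80.174466
  N ⇒ keep positive
  Longitude: degrees = first 3 digits = 0, minutes = 49.5508; 0 + 49.5508/60 = 0.825847
  W → negative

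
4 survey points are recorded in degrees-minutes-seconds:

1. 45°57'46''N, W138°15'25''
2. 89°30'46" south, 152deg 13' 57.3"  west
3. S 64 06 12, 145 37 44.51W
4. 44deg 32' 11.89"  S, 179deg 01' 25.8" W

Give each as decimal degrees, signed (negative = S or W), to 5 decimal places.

1. 45.96278, -138.25694
2. -89.51278, -152.23258
3. -64.10333, -145.62903
4. -44.53664, -179.02383

Point 1:
  Lat: 45° + 57/60 + 46/3600 = 45 + 0.950000 + 0.012778 = 45.962778
  N → positive
  Longitude: 138 + 15/60 + 25/3600 = 138.256944
  W → negative
Point 2:
  Lat: 89 + 30/60 + 46/3600 = 89.512778
  S → negative
  Longitude: 13′ + 57.3″ = 13.95500′; 152 + 13.95500/60 = 152.232583
  W ⇒ negate
Point 3:
  φ: 64 + 6/60 + 12/3600 = 64.103333
  S → negative
  Longitude: 145° + 37/60 + 44.51/3600 = 145 + 0.616667 + 0.012364 = 145.629031
  hemisphere W, so the sign is −
Point 4:
  Latitude: 44° + 32/60 + 11.89/3600 = 44 + 0.533333 + 0.003303 = 44.536636
  S ⇒ negate
  Longitude: 179° + 1/60 + 25.8/3600 = 179 + 0.016667 + 0.007167 = 179.023833
  W ⇒ negate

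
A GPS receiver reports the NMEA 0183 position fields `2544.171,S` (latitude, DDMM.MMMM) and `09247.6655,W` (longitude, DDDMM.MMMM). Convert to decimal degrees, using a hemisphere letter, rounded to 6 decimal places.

Lat: degrees = first 2 digits = 25, minutes = 44.171; 25 + 44.171/60 = 25.7361833
Lon: split at 3 digits → 092° and 47.6655′; 92 + 47.6655/60 = 92.7944250

25.736183° S, 92.794425° W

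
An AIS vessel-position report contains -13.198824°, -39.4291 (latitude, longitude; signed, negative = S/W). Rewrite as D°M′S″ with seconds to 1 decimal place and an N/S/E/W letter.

Latitude is negative → S; |value| = 13.198824
Lat: whole degrees 13; 11.92944′ → 11′ and 55.766″
Longitude is negative → W; |value| = 39.429100
Longitude: 0.429100° → 25.74600′; 0.74600 × 60 = 44.760″

13°11′55.8″ S, 39°25′44.8″ W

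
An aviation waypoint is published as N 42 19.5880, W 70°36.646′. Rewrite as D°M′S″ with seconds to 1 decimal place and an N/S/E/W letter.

42°19′35.3″ N, 70°36′38.8″ W

φ: 19.58800′ → 19′ and 0.58800 × 60 = 35.280″
λ: 36.64600′ → 36′ and 0.64600 × 60 = 38.760″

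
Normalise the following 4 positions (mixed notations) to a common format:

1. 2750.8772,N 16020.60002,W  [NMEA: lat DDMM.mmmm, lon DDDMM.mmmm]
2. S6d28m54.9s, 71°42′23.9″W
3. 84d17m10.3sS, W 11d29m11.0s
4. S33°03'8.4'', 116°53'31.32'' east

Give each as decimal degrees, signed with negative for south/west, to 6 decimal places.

1. 27.847953, -160.343334
2. -6.481917, -71.706639
3. -84.286194, -11.486389
4. -33.052333, 116.892033

Point 1:
  φ: degrees = first 2 digits = 27, minutes = 50.8772; 27 + 50.8772/60 = 27.8479533
  N → positive
  Lon: split at 3 digits → 160° and 20.60002′; 160 + 20.60002/60 = 160.3433337
  W → negative
Point 2:
  Lat: 6 + 28/60 + 54.9/3600 = 6.4819167
  hemisphere S, so the sign is −
  Longitude: 71 + 42/60 + 23.9/3600 = 71.7066389
  W ⇒ negate
Point 3:
  Latitude: 84 + 17/60 + 10.3/3600 = 84.2861944
  S → negative
  Longitude: 29′ + 11″ = 29.18333′; 11 + 29.18333/60 = 11.4863889
  hemisphere W, so the sign is −
Point 4:
  φ: 3′ + 8.4″ = 3.14000′; 33 + 3.14000/60 = 33.0523333
  hemisphere S, so the sign is −
  Lon: 116° + 53/60 + 31.32/3600 = 116 + 0.883333 + 0.008700 = 116.8920333
  E → positive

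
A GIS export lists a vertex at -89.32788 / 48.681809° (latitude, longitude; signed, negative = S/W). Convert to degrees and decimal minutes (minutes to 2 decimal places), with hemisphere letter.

89° 19.67′ S, 48° 40.91′ E

Latitude is negative → S; |value| = 89.327880
φ: minutes = (89.327880 − 89) × 60 = 19.6728
λ: minutes = (48.681809 − 48) × 60 = 40.9085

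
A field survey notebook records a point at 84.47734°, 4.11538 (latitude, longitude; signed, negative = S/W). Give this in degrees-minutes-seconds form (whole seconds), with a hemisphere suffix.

84°28′38″ N, 4°06′55″ E

φ: whole degrees 84; 28.64040′ → 28′ and 38.42″
λ: whole degrees 4; 6.92280′ → 6′ and 55.37″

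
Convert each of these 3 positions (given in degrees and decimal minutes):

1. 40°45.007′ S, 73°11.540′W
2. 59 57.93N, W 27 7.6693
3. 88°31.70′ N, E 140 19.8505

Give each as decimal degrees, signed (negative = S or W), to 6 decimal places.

1. -40.750117, -73.192333
2. 59.965500, -27.127822
3. 88.528333, 140.330842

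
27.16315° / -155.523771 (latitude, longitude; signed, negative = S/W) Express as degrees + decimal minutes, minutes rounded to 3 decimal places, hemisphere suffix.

27° 9.789′ N, 155° 31.426′ W

φ: 27° + 0.163150 × 60 = 27° 9.78900′
Longitude is negative → W; |value| = 155.523771
Lon: minutes = (155.523771 − 155) × 60 = 31.42626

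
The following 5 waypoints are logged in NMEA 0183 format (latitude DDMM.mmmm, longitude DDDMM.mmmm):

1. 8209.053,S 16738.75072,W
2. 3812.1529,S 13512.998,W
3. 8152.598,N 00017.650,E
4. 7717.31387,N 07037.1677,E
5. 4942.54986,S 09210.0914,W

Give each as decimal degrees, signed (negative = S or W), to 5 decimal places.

1. -82.15088, -167.64585
2. -38.20255, -135.21663
3. 81.87663, 0.29417
4. 77.28856, 70.61946
5. -49.70916, -92.16819

Point 1:
  Lat: degrees = first 2 digits = 82, minutes = 9.053; 82 + 9.053/60 = 82.150883
  S → negative
  Longitude: split at 3 digits → 167° and 38.75072′; 167 + 38.75072/60 = 167.645845
  W ⇒ negate
Point 2:
  Latitude: split at 2 digits → 38° and 12.1529′; 38 + 12.1529/60 = 38.202548
  S ⇒ negate
  Lon: split at 3 digits → 135° and 12.998′; 135 + 12.998/60 = 135.216633
  hemisphere W, so the sign is −
Point 3:
  Lat: split at 2 digits → 81° and 52.598′; 81 + 52.598/60 = 81.876633
  N ⇒ keep positive
  Lon: degrees = first 3 digits = 0, minutes = 17.65; 0 + 17.65/60 = 0.294167
  E ⇒ keep positive
Point 4:
  φ: degrees = first 2 digits = 77, minutes = 17.31387; 77 + 17.31387/60 = 77.288565
  N ⇒ keep positive
  λ: split at 3 digits → 070° and 37.1677′; 70 + 37.1677/60 = 70.619462
  E ⇒ keep positive
Point 5:
  Latitude: split at 2 digits → 49° and 42.54986′; 49 + 42.54986/60 = 49.709164
  S ⇒ negate
  λ: degrees = first 3 digits = 92, minutes = 10.0914; 92 + 10.0914/60 = 92.168190
  hemisphere W, so the sign is −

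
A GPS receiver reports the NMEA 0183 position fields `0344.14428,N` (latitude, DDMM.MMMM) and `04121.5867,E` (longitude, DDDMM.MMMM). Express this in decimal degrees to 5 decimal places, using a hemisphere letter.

3.73574° N, 41.35978° E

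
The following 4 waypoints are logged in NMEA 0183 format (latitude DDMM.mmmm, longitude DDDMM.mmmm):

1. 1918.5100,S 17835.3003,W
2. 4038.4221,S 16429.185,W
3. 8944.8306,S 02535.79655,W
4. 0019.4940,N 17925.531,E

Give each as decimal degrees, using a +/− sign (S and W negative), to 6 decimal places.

1. -19.308500, -178.588338
2. -40.640368, -164.486417
3. -89.747177, -25.596609
4. 0.324900, 179.425517

Point 1:
  φ: degrees = first 2 digits = 19, minutes = 18.51; 19 + 18.51/60 = 19.3085000
  hemisphere S, so the sign is −
  Lon: degrees = first 3 digits = 178, minutes = 35.3003; 178 + 35.3003/60 = 178.5883383
  hemisphere W, so the sign is −
Point 2:
  Lat: split at 2 digits → 40° and 38.4221′; 40 + 38.4221/60 = 40.6403683
  S → negative
  Lon: split at 3 digits → 164° and 29.185′; 164 + 29.185/60 = 164.4864167
  hemisphere W, so the sign is −
Point 3:
  φ: degrees = first 2 digits = 89, minutes = 44.8306; 89 + 44.8306/60 = 89.7471767
  hemisphere S, so the sign is −
  Lon: degrees = first 3 digits = 25, minutes = 35.79655; 25 + 35.79655/60 = 25.5966092
  W ⇒ negate
Point 4:
  Latitude: degrees = first 2 digits = 0, minutes = 19.494; 0 + 19.494/60 = 0.3249000
  N ⇒ keep positive
  Lon: split at 3 digits → 179° and 25.531′; 179 + 25.531/60 = 179.4255167
  E → positive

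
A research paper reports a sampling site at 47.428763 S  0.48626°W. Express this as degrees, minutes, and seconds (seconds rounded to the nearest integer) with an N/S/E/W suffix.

Lat: 0.428763 × 60 = 25.72578′ → 25′, remainder × 60 = 43.55″
Longitude: 0.486260 × 60 = 29.17560′ → 29′, remainder × 60 = 10.54″

47°25′44″ S, 0°29′11″ W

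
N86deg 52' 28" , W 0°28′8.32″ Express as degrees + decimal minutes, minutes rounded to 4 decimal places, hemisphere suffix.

Lat: 52 + 28/60 = 52.466667′
Longitude: seconds/60 = 0.13867; minutes = 28 + 0.13867 = 28.138667

86° 52.4667′ N, 0° 28.1387′ W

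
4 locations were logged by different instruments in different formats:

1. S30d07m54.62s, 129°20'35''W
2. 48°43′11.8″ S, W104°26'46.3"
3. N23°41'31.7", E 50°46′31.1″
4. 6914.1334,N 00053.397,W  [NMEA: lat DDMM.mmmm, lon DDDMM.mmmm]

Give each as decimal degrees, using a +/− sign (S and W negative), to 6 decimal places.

1. -30.131839, -129.343056
2. -48.719944, -104.446194
3. 23.692139, 50.775306
4. 69.235557, -0.889950

Point 1:
  Lat: 7′ + 54.62″ = 7.91033′; 30 + 7.91033/60 = 30.1318389
  hemisphere S, so the sign is −
  Longitude: 129 + 20/60 + 35/3600 = 129.3430556
  W ⇒ negate
Point 2:
  Latitude: 43′ + 11.8″ = 43.19667′; 48 + 43.19667/60 = 48.7199444
  S → negative
  Lon: 104 + 26/60 + 46.3/3600 = 104.4461944
  W → negative
Point 3:
  φ: 23° + 41/60 + 31.7/3600 = 23 + 0.683333 + 0.008806 = 23.6921389
  N → positive
  Lon: 50° + 46/60 + 31.1/3600 = 50 + 0.766667 + 0.008639 = 50.7753056
  E ⇒ keep positive
Point 4:
  Latitude: split at 2 digits → 69° and 14.1334′; 69 + 14.1334/60 = 69.2355567
  N → positive
  Longitude: degrees = first 3 digits = 0, minutes = 53.397; 0 + 53.397/60 = 0.8899500
  W → negative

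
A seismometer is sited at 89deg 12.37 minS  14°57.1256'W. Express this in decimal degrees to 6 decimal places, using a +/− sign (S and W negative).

Lat: 89 + 12.37/60 = 89.2061667
S → negative
Longitude: 14 + 57.1256/60 = 14.9520933
hemisphere W, so the sign is −

-89.206167, -14.952093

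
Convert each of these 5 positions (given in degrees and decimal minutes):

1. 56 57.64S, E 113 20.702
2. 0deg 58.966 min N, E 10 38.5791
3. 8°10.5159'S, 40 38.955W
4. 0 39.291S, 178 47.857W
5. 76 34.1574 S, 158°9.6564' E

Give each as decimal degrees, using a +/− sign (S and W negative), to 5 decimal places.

1. -56.96067, 113.34503
2. 0.98277, 10.64299
3. -8.17527, -40.64925
4. -0.65485, -178.79762
5. -76.56929, 158.16094

Point 1:
  Latitude: 56 + 57.64/60 = 56.960667
  S → negative
  λ: 113 + 20.702/60 = 113.345033
  E → positive
Point 2:
  φ: 58.966′ = 0.982767°; total 0.982767
  N → positive
  Longitude: 38.5791′ = 0.642985°; total 10.642985
  E → positive
Point 3:
  Lat: 8 + 10.5159/60 = 8.175265
  S → negative
  Longitude: 40 + 38.955/60 = 40.649250
  W ⇒ negate
Point 4:
  Lat: 39.291′ = 0.654850°; total 0.654850
  hemisphere S, so the sign is −
  Lon: 47.857′ = 0.797617°; total 178.797617
  hemisphere W, so the sign is −
Point 5:
  Lat: 76 + 34.1574/60 = 76.569290
  hemisphere S, so the sign is −
  Lon: 9.6564′ = 0.160940°; total 158.160940
  E → positive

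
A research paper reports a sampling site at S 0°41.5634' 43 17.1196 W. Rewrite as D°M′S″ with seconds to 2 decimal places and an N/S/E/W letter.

0°41′33.80″ S, 43°17′7.18″ W

Latitude: fractional minutes 0.56340 × 60 = 33.8040″
λ: 17.11960′ → 17′ and 0.11960 × 60 = 7.1760″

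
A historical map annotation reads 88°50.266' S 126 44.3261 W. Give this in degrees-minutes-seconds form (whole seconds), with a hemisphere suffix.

88°50′16″ S, 126°44′20″ W

Latitude: 50.26600′ → 50′ and 0.26600 × 60 = 15.96″
Longitude: fractional minutes 0.32610 × 60 = 19.57″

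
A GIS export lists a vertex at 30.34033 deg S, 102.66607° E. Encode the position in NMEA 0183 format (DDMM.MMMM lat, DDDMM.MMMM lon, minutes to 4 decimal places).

φ: minutes = (30.340330 − 30) × 60 = 20.419800
λ: 102° + 0.666070 × 60 = 102° 39.964200′

3020.4198,S / 10239.9642,E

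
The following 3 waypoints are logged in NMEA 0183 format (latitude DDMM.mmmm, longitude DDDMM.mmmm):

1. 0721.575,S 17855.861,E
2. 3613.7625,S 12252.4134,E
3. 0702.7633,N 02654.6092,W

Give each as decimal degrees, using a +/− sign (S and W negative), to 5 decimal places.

1. -7.35958, 178.93102
2. -36.22938, 122.87356
3. 7.04606, -26.91015

Point 1:
  Latitude: degrees = first 2 digits = 7, minutes = 21.575; 7 + 21.575/60 = 7.359583
  S → negative
  Lon: degrees = first 3 digits = 178, minutes = 55.861; 178 + 55.861/60 = 178.931017
  E → positive
Point 2:
  Lat: split at 2 digits → 36° and 13.7625′; 36 + 13.7625/60 = 36.229375
  S ⇒ negate
  Lon: degrees = first 3 digits = 122, minutes = 52.4134; 122 + 52.4134/60 = 122.873557
  E → positive
Point 3:
  Lat: split at 2 digits → 07° and 2.7633′; 7 + 2.7633/60 = 7.046055
  N ⇒ keep positive
  Longitude: degrees = first 3 digits = 26, minutes = 54.6092; 26 + 54.6092/60 = 26.910153
  W → negative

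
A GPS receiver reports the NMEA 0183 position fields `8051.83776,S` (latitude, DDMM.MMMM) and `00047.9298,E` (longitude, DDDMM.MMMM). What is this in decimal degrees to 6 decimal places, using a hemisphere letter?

80.863963° S, 0.798830° E

φ: degrees = first 2 digits = 80, minutes = 51.83776; 80 + 51.83776/60 = 80.8639627
λ: split at 3 digits → 000° and 47.9298′; 0 + 47.9298/60 = 0.7988300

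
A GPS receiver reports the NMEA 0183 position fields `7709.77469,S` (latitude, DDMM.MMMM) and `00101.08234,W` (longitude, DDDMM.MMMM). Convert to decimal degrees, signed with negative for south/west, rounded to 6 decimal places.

-77.162912, -1.018039

φ: degrees = first 2 digits = 77, minutes = 9.77469; 77 + 9.77469/60 = 77.1629115
hemisphere S, so the sign is −
Lon: degrees = first 3 digits = 1, minutes = 1.08234; 1 + 1.08234/60 = 1.0180390
hemisphere W, so the sign is −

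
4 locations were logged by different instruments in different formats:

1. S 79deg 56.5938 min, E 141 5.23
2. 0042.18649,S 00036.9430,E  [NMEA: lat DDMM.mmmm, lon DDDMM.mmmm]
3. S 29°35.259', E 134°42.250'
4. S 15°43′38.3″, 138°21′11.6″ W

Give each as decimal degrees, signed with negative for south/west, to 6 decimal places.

1. -79.943230, 141.087167
2. -0.703108, 0.615717
3. -29.587650, 134.704167
4. -15.727306, -138.353222

Point 1:
  Lat: 79 + 56.5938/60 = 79.9432300
  hemisphere S, so the sign is −
  Lon: 141 + 5.23/60 = 141.0871667
  E ⇒ keep positive
Point 2:
  Latitude: degrees = first 2 digits = 0, minutes = 42.18649; 0 + 42.18649/60 = 0.7031082
  hemisphere S, so the sign is −
  Longitude: split at 3 digits → 000° and 36.943′; 0 + 36.943/60 = 0.6157167
  E → positive
Point 3:
  φ: 35.259′ = 0.587650°; total 29.5876500
  S → negative
  Lon: 134 + 42.25/60 = 134.7041667
  E ⇒ keep positive
Point 4:
  Lat: 15 + 43/60 + 38.3/3600 = 15.7273056
  hemisphere S, so the sign is −
  Longitude: 138° + 21/60 + 11.6/3600 = 138 + 0.350000 + 0.003222 = 138.3532222
  W ⇒ negate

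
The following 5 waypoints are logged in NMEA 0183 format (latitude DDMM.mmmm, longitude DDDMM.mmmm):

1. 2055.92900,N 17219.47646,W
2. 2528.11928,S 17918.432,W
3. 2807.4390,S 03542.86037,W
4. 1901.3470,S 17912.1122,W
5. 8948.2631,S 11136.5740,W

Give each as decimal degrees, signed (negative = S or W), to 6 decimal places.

Point 1:
  φ: degrees = first 2 digits = 20, minutes = 55.929; 20 + 55.929/60 = 20.9321500
  N → positive
  λ: split at 3 digits → 172° and 19.47646′; 172 + 19.47646/60 = 172.3246077
  W → negative
Point 2:
  φ: degrees = first 2 digits = 25, minutes = 28.11928; 25 + 28.11928/60 = 25.4686547
  hemisphere S, so the sign is −
  Lon: degrees = first 3 digits = 179, minutes = 18.432; 179 + 18.432/60 = 179.3072000
  hemisphere W, so the sign is −
Point 3:
  Lat: split at 2 digits → 28° and 7.439′; 28 + 7.439/60 = 28.1239833
  hemisphere S, so the sign is −
  Lon: degrees = first 3 digits = 35, minutes = 42.86037; 35 + 42.86037/60 = 35.7143395
  W ⇒ negate
Point 4:
  Lat: degrees = first 2 digits = 19, minutes = 1.347; 19 + 1.347/60 = 19.0224500
  hemisphere S, so the sign is −
  Lon: split at 3 digits → 179° and 12.1122′; 179 + 12.1122/60 = 179.2018700
  W → negative
Point 5:
  Latitude: split at 2 digits → 89° and 48.2631′; 89 + 48.2631/60 = 89.8043850
  S → negative
  λ: split at 3 digits → 111° and 36.574′; 111 + 36.574/60 = 111.6095667
  W ⇒ negate

1. 20.932150, -172.324608
2. -25.468655, -179.307200
3. -28.123983, -35.714340
4. -19.022450, -179.201870
5. -89.804385, -111.609567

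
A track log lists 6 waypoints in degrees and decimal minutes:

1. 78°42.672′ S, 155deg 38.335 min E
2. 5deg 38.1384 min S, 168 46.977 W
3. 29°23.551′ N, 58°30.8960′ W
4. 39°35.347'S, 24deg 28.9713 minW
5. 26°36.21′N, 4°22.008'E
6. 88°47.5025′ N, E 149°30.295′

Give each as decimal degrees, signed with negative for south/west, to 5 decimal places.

Point 1:
  Latitude: 78 + 42.672/60 = 78.711200
  S ⇒ negate
  λ: 38.335′ = 0.638917°; total 155.638917
  E ⇒ keep positive
Point 2:
  Lat: 38.1384′ = 0.635640°; total 5.635640
  S ⇒ negate
  λ: 46.977′ = 0.782950°; total 168.782950
  hemisphere W, so the sign is −
Point 3:
  Lat: 23.551′ = 0.392517°; total 29.392517
  N ⇒ keep positive
  λ: 30.896′ = 0.514933°; total 58.514933
  hemisphere W, so the sign is −
Point 4:
  Lat: 39 + 35.347/60 = 39.589117
  S ⇒ negate
  Lon: 24 + 28.9713/60 = 24.482855
  W → negative
Point 5:
  φ: 26 + 36.21/60 = 26.603500
  N ⇒ keep positive
  Longitude: 4 + 22.008/60 = 4.366800
  E ⇒ keep positive
Point 6:
  Latitude: 88 + 47.5025/60 = 88.791708
  N → positive
  Lon: 149 + 30.295/60 = 149.504917
  E → positive

1. -78.71120, 155.63892
2. -5.63564, -168.78295
3. 29.39252, -58.51493
4. -39.58912, -24.48286
5. 26.60350, 4.36680
6. 88.79171, 149.50492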